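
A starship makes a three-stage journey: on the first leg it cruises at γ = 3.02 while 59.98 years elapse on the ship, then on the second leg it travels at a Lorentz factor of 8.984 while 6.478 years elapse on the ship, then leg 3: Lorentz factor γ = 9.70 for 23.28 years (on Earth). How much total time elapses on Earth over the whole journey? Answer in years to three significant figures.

Δt = 263 years

Leg 1: γ = 3.02; Δt_1 = 3.020 × 59.98 = 181.1 years.
Leg 2: γ = 8.984; Δt_2 = 8.984 × 6.478 = 58.20 years.
Leg 3: 23.28 years is already measured on Earth.
Total: 181.1 + 58.20 + 23.28 years.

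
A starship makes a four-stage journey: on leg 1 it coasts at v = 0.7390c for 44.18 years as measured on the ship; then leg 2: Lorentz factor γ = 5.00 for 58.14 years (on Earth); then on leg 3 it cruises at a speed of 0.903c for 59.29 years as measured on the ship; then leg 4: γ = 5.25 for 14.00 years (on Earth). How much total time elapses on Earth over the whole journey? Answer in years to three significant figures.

Leg 1: γ = 1/√(1 − 0.7390²) = 1/√0.4539 = 1.484; Δt_1 = 1.484 × 44.18 = 65.58 years.
Leg 2: 58.14 years is already measured on Earth.
Leg 3: γ = 1/√(1 − 0.903²) = 1/√0.1846 = 2.328; Δt_3 = 2.328 × 59.29 = 138.0 years.
Leg 4: 14.00 years is already measured on Earth.
Total: 65.58 + 58.14 + 138.0 + 14.00 years.

Δt = 276 years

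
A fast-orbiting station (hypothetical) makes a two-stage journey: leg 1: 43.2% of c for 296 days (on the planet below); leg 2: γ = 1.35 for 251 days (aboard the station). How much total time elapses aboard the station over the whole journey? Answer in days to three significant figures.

τ = 518 days

Leg 1: β = 0.432; γ = 1/√(1 − 0.432²) = 1/√0.8134 = 1.109; τ_1 = 296/1.109 = 267.0 days.
Leg 2: 251 days is already measured aboard the station.
Total: 267.0 + 251.0 days.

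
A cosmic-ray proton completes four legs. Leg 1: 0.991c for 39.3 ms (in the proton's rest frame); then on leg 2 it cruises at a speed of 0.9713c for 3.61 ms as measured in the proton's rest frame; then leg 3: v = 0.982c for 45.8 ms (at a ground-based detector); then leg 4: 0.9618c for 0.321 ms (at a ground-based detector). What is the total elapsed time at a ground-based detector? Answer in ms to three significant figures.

Leg 1: γ = 1/√(1 − 0.991²) = 1/√0.01792 = 7.470; Δt_1 = 7.470 × 39.3 = 293.6 ms.
Leg 2: γ = 1/√(1 − 0.9713²) = 1/√0.05658 = 4.204; Δt_2 = 4.204 × 3.61 = 15.18 ms.
Leg 3: 45.8 ms is already measured at a ground-based detector.
Leg 4: 0.321 ms is already measured at a ground-based detector.
Total: 293.6 + 15.18 + 45.80 + 0.3210 ms.

Δt = 355 ms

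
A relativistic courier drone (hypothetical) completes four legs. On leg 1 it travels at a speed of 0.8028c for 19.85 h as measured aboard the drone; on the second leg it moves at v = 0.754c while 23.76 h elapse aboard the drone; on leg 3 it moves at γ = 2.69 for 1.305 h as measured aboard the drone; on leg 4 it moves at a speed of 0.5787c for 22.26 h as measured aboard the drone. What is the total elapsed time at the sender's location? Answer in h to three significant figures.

Leg 1: γ = 1/√(1 − 0.8028²) = 1/√0.3555 = 1.677; Δt_1 = 1.677 × 19.85 = 33.29 h.
Leg 2: γ = 1/√(1 − 0.754²) = 1/√0.4315 = 1.522; Δt_2 = 1.522 × 23.76 = 36.17 h.
Leg 3: γ = 2.69; Δt_3 = 2.690 × 1.305 = 3.510 h.
Leg 4: γ = 1/√(1 − 0.5787²) = 1/√0.6651 = 1.226; Δt_4 = 1.226 × 22.26 = 27.29 h.
Total: 33.29 + 36.17 + 3.510 + 27.29 h.

Δt = 100 h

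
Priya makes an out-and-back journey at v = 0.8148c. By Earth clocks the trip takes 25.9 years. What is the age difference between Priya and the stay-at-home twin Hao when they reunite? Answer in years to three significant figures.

γ = 1/√(1 − 0.8148²) = 1/√0.3361 = 1.725
Priya's elapsed proper time: τ = 25.9/1.725 = 15.02 years.
Age gap = Δt − τ = 25.9 − 15.02 years.

Δt − τ = 10.9 years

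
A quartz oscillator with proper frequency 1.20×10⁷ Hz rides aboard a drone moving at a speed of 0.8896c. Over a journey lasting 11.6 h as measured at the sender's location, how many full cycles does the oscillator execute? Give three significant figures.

γ = 1/√(1 − 0.8896²) = 1/√0.2086 = 2.189
The oscillator's own cycle count is N = f × τ where τ is the proper time aboard the drone. τ = Δt/γ = 11.6/2.189 = 5.298 h = 1.907×10⁴ s.
N = 1.20×10⁷ × 1.907×10⁴ = 2.289×10¹¹.

N = 2.29×10¹¹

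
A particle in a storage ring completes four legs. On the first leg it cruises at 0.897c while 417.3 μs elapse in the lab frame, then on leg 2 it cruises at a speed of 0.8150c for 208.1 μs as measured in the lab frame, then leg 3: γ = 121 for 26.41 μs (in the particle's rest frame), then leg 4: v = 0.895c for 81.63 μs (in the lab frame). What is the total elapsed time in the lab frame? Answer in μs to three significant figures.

Δt = 3900 μs

Leg 1: 417.3 μs is already measured in the lab frame.
Leg 2: 208.1 μs is already measured in the lab frame.
Leg 3: γ = 121; Δt_3 = 121.0 × 26.41 = 3196 μs.
Leg 4: 81.63 μs is already measured in the lab frame.
Total: 417.3 + 208.1 + 3196 + 81.63 μs.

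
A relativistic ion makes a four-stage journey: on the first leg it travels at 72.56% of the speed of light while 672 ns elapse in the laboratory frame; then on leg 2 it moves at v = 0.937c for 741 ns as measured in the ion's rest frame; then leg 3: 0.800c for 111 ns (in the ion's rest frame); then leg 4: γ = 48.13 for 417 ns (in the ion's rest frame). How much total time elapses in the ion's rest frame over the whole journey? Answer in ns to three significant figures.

Leg 1: β = 0.7256; γ = 1/√(1 − 0.7256²) = 1/√0.4735 = 1.453; τ_1 = 672/1.453 = 462.4 ns.
Leg 2: 741 ns is already measured in the ion's rest frame.
Leg 3: 111 ns is already measured in the ion's rest frame.
Leg 4: 417 ns is already measured in the ion's rest frame.
Total: 462.4 + 741.0 + 111.0 + 417.0 ns.

τ = 1730 ns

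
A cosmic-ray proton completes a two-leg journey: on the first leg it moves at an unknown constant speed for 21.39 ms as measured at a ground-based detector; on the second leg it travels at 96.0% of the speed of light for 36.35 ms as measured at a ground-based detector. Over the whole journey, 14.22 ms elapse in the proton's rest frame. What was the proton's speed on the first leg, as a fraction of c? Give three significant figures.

β = 0.982

Leg 1: speed unknown; τ_1 = 21.39/γ_1.
Leg 2: β = 0.960; γ = 1/√(1 − 0.960²) = 1/√0.07840 = 3.571; τ_2 = 36.35/3.571 = 10.18 ms.
Total proper time: τ_1 + 10.18 = 14.22, so τ_1 = 14.22 − 10.18 = 4.042 ms.
γ_1 = 21.39/4.042 = 5.292; β = √(1 − 1/γ²) = √0.9643.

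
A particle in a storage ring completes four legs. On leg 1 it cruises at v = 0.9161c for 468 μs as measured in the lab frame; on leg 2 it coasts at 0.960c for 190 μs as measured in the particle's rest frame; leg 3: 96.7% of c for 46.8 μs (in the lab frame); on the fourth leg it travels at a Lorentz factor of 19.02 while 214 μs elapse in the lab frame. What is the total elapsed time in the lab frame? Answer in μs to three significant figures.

Leg 1: 468 μs is already measured in the lab frame.
Leg 2: γ = 1/√(1 − 0.960²) = 25/7 ≈ 3.571; Δt_2 = 3.571 × 190 = 678.6 μs.
Leg 3: 46.8 μs is already measured in the lab frame.
Leg 4: 214 μs is already measured in the lab frame.
Total: 468.0 + 678.6 + 46.80 + 214.0 μs.

Δt = 1410 μs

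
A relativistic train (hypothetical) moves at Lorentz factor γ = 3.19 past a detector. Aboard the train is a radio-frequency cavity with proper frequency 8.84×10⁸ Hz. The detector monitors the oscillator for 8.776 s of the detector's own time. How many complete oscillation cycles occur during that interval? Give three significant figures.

γ = 3.19
During 8.776 s of lab time, the oscillator's proper time advances by τ = Δt/γ = 8.776/3.190 = 2.751 s = 2.751×10⁰ s.
N = f × τ = 8.84×10⁸ × 2.751×10⁰ = 2.432×10⁹.

N = 2.43×10⁹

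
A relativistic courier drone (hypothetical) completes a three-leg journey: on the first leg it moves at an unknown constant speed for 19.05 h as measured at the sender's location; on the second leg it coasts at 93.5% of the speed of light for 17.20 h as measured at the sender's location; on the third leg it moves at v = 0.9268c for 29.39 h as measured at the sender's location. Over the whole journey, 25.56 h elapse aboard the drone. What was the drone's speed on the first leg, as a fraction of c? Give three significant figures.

β = 0.897

Leg 1: speed unknown; τ_1 = 19.05/γ_1.
Leg 2: β = 0.935; γ = 1/√(1 − 0.935²) = 1/√0.1258 = 2.820; τ_2 = 17.20/2.820 = 6.100 h.
Leg 3: γ = 1/√(1 − 0.9268²) = 1/√0.1410 = 2.663; τ_3 = 29.39/2.663 = 11.04 h.
Total proper time: τ_1 + 6.100 + 11.04 = 25.56, so τ_1 = 25.56 − 17.14 = 8.422 h.
γ_1 = 19.05/8.422 = 2.262; β = √(1 − 1/γ²) = √0.8045.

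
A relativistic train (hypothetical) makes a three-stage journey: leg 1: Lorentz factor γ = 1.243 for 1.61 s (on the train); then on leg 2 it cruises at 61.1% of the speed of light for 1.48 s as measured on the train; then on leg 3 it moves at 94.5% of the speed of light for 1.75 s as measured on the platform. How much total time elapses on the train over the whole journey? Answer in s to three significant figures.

Leg 1: 1.61 s is already measured on the train.
Leg 2: 1.48 s is already measured on the train.
Leg 3: β = 0.945; γ = 1/√(1 − 0.945²) = 1/√0.1070 = 3.057; τ_3 = 1.75/3.057 = 0.5724 s.
Total: 1.610 + 1.480 + 0.5724 s.

τ = 3.66 s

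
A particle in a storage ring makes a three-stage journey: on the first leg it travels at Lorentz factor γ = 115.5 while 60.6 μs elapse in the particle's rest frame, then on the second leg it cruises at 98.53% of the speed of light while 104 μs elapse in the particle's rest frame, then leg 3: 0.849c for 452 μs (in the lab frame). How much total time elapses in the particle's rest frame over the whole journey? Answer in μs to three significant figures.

τ = 403 μs

Leg 1: 60.6 μs is already measured in the particle's rest frame.
Leg 2: 104 μs is already measured in the particle's rest frame.
Leg 3: γ = 1/√(1 − 0.849²) = 1/√0.2792 = 1.893; τ_3 = 452/1.893 = 238.8 μs.
Total: 60.60 + 104.0 + 238.8 μs.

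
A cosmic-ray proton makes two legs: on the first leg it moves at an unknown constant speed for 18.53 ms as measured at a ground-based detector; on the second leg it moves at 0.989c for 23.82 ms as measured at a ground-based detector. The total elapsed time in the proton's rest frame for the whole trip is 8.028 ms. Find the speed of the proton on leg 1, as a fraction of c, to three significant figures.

β = 0.970

Leg 1: speed unknown; τ_1 = 18.53/γ_1.
Leg 2: γ = 1/√(1 − 0.989²) = 1/√0.02188 = 6.761; τ_2 = 23.82/6.761 = 3.523 ms.
Total proper time: τ_1 + 3.523 = 8.028, so τ_1 = 8.028 − 3.523 = 4.505 ms.
γ_1 = 18.53/4.505 = 4.114; β = √(1 − 1/γ²) = √0.9409.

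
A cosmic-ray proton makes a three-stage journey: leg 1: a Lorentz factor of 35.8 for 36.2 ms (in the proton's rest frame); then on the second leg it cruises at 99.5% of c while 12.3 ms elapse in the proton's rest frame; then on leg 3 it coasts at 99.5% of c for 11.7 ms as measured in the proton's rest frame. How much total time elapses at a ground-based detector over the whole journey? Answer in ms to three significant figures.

Δt = 1540 ms

Leg 1: γ = 35.8; Δt_1 = 35.80 × 36.2 = 1296 ms.
Leg 2: β = 0.995; γ = 1/√(1 − 0.995²) = 1/√0.009975 = 10.01; Δt_2 = 10.01 × 12.3 = 123.2 ms.
Leg 3: β = 0.995; γ = 1/√(1 − 0.995²) = 1/√0.009975 = 10.01; Δt_3 = 10.01 × 11.7 = 117.1 ms.
Total: 1296 + 123.2 + 117.1 ms.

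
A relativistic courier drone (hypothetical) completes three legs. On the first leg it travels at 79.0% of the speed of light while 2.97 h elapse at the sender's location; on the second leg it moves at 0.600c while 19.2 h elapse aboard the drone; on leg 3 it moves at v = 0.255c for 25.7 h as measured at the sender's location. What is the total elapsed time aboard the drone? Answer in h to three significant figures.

Leg 1: β = 0.790; γ = 1/√(1 − 0.790²) = 1/√0.3759 = 1.631; τ_1 = 2.97/1.631 = 1.821 h.
Leg 2: 19.2 h is already measured aboard the drone.
Leg 3: γ = 1/√(1 − 0.255²) = 1/√0.9350 = 1.034; τ_3 = 25.7/1.034 = 24.85 h.
Total: 1.821 + 19.20 + 24.85 h.

τ = 45.9 h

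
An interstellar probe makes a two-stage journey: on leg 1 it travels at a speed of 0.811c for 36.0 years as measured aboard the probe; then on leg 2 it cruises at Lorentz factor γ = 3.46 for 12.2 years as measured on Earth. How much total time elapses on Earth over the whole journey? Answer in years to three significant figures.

Leg 1: γ = 1/√(1 − 0.811²) = 1/√0.3423 = 1.709; Δt_1 = 1.709 × 36.0 = 61.53 years.
Leg 2: 12.2 years is already measured on Earth.
Total: 61.53 + 12.20 years.

Δt = 73.7 years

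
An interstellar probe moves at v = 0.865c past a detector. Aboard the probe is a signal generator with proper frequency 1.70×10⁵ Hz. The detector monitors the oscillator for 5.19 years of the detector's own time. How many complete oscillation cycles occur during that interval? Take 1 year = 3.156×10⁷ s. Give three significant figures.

γ = 1/√(1 − 0.865²) = 1/√0.2518 = 1.993
During 5.19 years of lab time, the oscillator's proper time advances by τ = Δt/γ = 5.19/1.993 = 2.604 years = 8.219×10⁷ s.
N = f × τ = 1.70×10⁵ × 8.219×10⁷ = 1.397×10¹³.

N = 1.40×10¹³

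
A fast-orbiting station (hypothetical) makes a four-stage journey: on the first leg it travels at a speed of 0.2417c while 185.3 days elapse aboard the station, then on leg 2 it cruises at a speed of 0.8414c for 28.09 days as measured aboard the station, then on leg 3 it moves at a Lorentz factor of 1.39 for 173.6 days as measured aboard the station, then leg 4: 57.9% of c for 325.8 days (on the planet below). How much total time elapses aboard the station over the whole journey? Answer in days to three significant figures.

Leg 1: 185.3 days is already measured aboard the station.
Leg 2: 28.09 days is already measured aboard the station.
Leg 3: 173.6 days is already measured aboard the station.
Leg 4: β = 0.579; γ = 1/√(1 − 0.579²) = 1/√0.6648 = 1.227; τ_4 = 325.8/1.227 = 265.6 days.
Total: 185.3 + 28.09 + 173.6 + 265.6 days.

τ = 653 days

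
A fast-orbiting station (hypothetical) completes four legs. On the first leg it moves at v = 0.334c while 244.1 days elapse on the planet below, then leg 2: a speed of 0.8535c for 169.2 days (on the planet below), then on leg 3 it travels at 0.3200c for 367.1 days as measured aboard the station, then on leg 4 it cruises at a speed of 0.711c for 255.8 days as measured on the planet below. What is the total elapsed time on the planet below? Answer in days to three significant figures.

Leg 1: 244.1 days is already measured on the planet below.
Leg 2: 169.2 days is already measured on the planet below.
Leg 3: γ = 1/√(1 − 0.3200²) = 1/√0.8976 = 1.056; Δt_3 = 1.056 × 367.1 = 387.5 days.
Leg 4: 255.8 days is already measured on the planet below.
Total: 244.1 + 169.2 + 387.5 + 255.8 days.

Δt = 1060 days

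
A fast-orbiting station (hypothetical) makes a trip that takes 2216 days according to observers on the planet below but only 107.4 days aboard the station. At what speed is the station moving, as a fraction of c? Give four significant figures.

β = 0.9988

The proper time is measured aboard the station (both events occur at the station's location); Δt is measured on the planet below. γ = Δt/τ = 2216/107.4 = 20.63.
β = √(1 − 1/γ²) = √(1 − 0.002349) = √0.9977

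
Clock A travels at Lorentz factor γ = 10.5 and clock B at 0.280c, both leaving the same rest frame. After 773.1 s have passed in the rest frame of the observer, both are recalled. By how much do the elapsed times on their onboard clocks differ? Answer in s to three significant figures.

|τ_A − τ_B| = 669 s

A: γ = 10.5; τ_A = 773.1/10.50 = 73.63 s.
B: γ = 1/√(1 − 0.280²) = 25/24 ≈ 1.042; τ_B = 773.1/1.042 = 742.2 s.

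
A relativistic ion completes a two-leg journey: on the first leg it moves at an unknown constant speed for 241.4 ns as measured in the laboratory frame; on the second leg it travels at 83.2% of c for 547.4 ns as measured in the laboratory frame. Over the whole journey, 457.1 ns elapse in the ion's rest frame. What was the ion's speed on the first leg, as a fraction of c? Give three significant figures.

Leg 1: speed unknown; τ_1 = 241.4/γ_1.
Leg 2: β = 0.832; γ = 1/√(1 − 0.832²) = 1/√0.3078 = 1.803; τ_2 = 547.4/1.803 = 303.7 ns.
Total proper time: τ_1 + 303.7 = 457.1, so τ_1 = 457.1 − 303.7 = 153.4 ns.
γ_1 = 241.4/153.4 = 1.574; β = √(1 − 1/γ²) = √0.5961.

β = 0.772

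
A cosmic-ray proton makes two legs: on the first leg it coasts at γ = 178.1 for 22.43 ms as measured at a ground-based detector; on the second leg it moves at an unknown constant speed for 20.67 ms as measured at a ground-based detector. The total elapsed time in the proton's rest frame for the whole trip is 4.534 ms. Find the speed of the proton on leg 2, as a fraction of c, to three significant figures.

Leg 1: γ = 178.1; τ_1 = 22.43/178.1 = 0.1259 ms.
Leg 2: speed unknown; τ_2 = 20.67/γ_2.
Total proper time: 0.1259 + τ_2 = 4.534, so τ_2 = 4.534 − 0.1259 = 4.408 ms.
γ_2 = 20.67/4.408 = 4.689; β = √(1 − 1/γ²) = √0.9545.

β = 0.977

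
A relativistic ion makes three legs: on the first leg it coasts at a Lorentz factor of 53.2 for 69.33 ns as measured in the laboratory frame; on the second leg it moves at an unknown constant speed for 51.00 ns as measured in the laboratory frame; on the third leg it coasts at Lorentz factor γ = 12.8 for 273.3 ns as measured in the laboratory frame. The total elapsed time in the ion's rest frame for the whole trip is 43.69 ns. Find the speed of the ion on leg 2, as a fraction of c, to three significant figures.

Leg 1: γ = 53.2; τ_1 = 69.33/53.20 = 1.303 ns.
Leg 2: speed unknown; τ_2 = 51.00/γ_2.
Leg 3: γ = 12.8; τ_3 = 273.3/12.80 = 21.35 ns.
Total proper time: 1.303 + τ_2 + 21.35 = 43.69, so τ_2 = 43.69 − 22.65 = 21.04 ns.
γ_2 = 51.00/21.04 = 2.425; β = √(1 − 1/γ²) = √0.8299.

β = 0.911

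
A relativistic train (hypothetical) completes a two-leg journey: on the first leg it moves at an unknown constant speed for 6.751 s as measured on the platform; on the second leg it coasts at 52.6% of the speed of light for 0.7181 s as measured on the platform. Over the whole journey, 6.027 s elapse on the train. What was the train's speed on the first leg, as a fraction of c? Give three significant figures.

β = 0.597

Leg 1: speed unknown; τ_1 = 6.751/γ_1.
Leg 2: β = 0.526; γ = 1/√(1 − 0.526²) = 1/√0.7233 = 1.176; τ_2 = 0.7181/1.176 = 0.6107 s.
Total proper time: τ_1 + 0.6107 = 6.027, so τ_1 = 6.027 − 0.6107 = 5.416 s.
γ_1 = 6.751/5.416 = 1.246; β = √(1 − 1/γ²) = √0.3563.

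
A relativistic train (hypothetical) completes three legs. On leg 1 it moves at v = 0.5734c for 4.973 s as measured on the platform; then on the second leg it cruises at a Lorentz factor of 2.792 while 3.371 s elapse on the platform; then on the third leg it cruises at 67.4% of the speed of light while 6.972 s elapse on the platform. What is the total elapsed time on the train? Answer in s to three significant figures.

τ = 10.4 s

Leg 1: γ = 1/√(1 − 0.5734²) = 1/√0.6712 = 1.221; τ_1 = 4.973/1.221 = 4.074 s.
Leg 2: γ = 2.792; τ_2 = 3.371/2.792 = 1.207 s.
Leg 3: β = 0.674; γ = 1/√(1 − 0.674²) = 1/√0.5457 = 1.354; τ_3 = 6.972/1.354 = 5.150 s.
Total: 4.074 + 1.207 + 5.150 s.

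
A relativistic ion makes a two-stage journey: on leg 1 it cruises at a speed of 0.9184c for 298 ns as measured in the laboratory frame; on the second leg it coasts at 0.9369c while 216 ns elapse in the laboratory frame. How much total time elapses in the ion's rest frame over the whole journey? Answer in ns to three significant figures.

Leg 1: γ = 1/√(1 − 0.9184²) = 1/√0.1565 = 2.527; τ_1 = 298/2.527 = 117.9 ns.
Leg 2: γ = 1/√(1 − 0.9369²) = 1/√0.1222 = 2.860; τ_2 = 216/2.860 = 75.51 ns.
Total: 117.9 + 75.51 ns.

τ = 193 ns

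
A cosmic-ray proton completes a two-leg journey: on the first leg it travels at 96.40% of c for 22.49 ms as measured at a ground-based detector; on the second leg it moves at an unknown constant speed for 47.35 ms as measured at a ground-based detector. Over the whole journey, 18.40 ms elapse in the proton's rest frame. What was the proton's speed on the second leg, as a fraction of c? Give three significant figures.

Leg 1: β = 0.9640; γ = 1/√(1 − 0.9640²) = 1/√0.07070 = 3.761; τ_1 = 22.49/3.761 = 5.980 ms.
Leg 2: speed unknown; τ_2 = 47.35/γ_2.
Total proper time: 5.980 + τ_2 = 18.40, so τ_2 = 18.40 − 5.980 = 12.42 ms.
γ_2 = 47.35/12.42 = 3.812; β = √(1 − 1/γ²) = √0.9312.

β = 0.965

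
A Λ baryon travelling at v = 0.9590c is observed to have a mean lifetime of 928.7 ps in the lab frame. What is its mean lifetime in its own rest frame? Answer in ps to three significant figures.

γ = 1/√(1 − 0.9590²) = 1/√0.08032 = 3.529
The lab-frame lifetime is the dilated interval; the proper lifetime is τ₀ = Δt/γ = 928.7/3.529 ps.

τ₀ = 263 ps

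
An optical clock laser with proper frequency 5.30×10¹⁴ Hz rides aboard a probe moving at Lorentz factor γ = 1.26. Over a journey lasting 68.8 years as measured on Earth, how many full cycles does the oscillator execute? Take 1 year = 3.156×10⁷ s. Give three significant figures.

N = 9.13×10²³

γ = 1.26
The oscillator's own cycle count is N = f × τ where τ is the proper time aboard the probe. τ = Δt/γ = 68.8/1.260 = 54.60 years = 1.723×10⁹ s.
N = 5.30×10¹⁴ × 1.723×10⁹ = 9.133×10²³.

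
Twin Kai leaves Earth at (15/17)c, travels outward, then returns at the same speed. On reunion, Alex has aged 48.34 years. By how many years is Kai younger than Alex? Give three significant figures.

Δt − τ = 25.6 years

γ = 1/√(1 − (15/17)²) = 17/8 = 2.125
Kai's elapsed proper time: τ = 48.34/2.125 = 22.75 years.
Age gap = Δt − τ = 48.34 − 22.75 years.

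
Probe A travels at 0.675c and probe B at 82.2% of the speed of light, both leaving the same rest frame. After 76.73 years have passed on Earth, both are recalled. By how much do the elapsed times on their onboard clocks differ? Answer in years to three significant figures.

|τ_A − τ_B| = 12.9 years

A: γ = 1/√(1 − 0.675²) = 1/√0.5444 = 1.355; τ_A = 76.73/1.355 = 56.61 years.
B: β = 0.822; γ = 1/√(1 − 0.822²) = 1/√0.3243 = 1.756; τ_B = 76.73/1.756 = 43.70 years.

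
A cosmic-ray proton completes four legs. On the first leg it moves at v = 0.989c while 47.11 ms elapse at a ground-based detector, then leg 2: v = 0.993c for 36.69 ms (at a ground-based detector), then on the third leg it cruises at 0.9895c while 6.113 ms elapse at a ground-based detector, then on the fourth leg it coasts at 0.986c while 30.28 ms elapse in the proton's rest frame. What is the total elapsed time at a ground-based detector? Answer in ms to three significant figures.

Δt = 272 ms

Leg 1: 47.11 ms is already measured at a ground-based detector.
Leg 2: 36.69 ms is already measured at a ground-based detector.
Leg 3: 6.113 ms is already measured at a ground-based detector.
Leg 4: γ = 1/√(1 − 0.986²) = 1/√0.02780 = 5.997; Δt_4 = 5.997 × 30.28 = 181.6 ms.
Total: 47.11 + 36.69 + 6.113 + 181.6 ms.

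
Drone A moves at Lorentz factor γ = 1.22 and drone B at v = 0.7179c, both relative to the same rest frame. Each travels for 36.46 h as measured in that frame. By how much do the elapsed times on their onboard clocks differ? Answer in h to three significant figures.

|τ_A − τ_B| = 4.50 h

A: γ = 1.22; τ_A = 36.46/1.220 = 29.89 h.
B: γ = 1/√(1 − 0.7179²) = 1/√0.4846 = 1.436; τ_B = 36.46/1.436 = 25.38 h.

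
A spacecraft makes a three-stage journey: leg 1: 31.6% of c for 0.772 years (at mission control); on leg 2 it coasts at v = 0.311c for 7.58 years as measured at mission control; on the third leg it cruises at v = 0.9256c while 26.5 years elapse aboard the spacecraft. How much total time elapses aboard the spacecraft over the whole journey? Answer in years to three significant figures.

Leg 1: β = 0.316; γ = 1/√(1 − 0.316²) = 1/√0.9001 = 1.054; τ_1 = 0.772/1.054 = 0.7324 years.
Leg 2: γ = 1/√(1 − 0.311²) = 1/√0.9033 = 1.052; τ_2 = 7.58/1.052 = 7.204 years.
Leg 3: 26.5 years is already measured aboard the spacecraft.
Total: 0.7324 + 7.204 + 26.50 years.

τ = 34.4 years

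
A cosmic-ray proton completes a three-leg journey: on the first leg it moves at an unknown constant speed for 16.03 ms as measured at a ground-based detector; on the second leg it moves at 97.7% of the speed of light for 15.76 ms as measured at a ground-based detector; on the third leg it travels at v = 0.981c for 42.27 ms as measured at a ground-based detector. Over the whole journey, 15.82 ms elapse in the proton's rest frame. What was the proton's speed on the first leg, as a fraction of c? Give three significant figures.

Leg 1: speed unknown; τ_1 = 16.03/γ_1.
Leg 2: β = 0.977; γ = 1/√(1 − 0.977²) = 1/√0.04547 = 4.690; τ_2 = 15.76/4.690 = 3.361 ms.
Leg 3: γ = 1/√(1 − 0.981²) = 1/√0.03764 = 5.154; τ_3 = 42.27/5.154 = 8.201 ms.
Total proper time: τ_1 + 3.361 + 8.201 = 15.82, so τ_1 = 15.82 − 11.56 = 4.259 ms.
γ_1 = 16.03/4.259 = 3.764; β = √(1 − 1/γ²) = √0.9294.

β = 0.964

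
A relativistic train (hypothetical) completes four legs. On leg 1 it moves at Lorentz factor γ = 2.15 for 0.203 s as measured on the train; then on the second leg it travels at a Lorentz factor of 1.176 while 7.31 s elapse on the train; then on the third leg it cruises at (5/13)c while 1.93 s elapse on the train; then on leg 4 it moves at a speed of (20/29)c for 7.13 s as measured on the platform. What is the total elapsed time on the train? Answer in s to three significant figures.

τ = 14.6 s

Leg 1: 0.203 s is already measured on the train.
Leg 2: 7.31 s is already measured on the train.
Leg 3: 1.93 s is already measured on the train.
Leg 4: γ = 1/√(1 − (20/29)²) = 29/21 ≈ 1.381; τ_4 = 7.13/1.381 = 5.163 s.
Total: 0.2030 + 7.310 + 1.930 + 5.163 s.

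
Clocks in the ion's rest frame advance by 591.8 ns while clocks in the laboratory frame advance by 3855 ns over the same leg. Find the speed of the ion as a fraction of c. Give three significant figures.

v = 0.988c

The proper time is measured in the ion's rest frame (both events occur at the ion's location); Δt is measured in the laboratory frame. γ = Δt/τ = 3855/591.8 = 6.514.
β = √(1 − 1/γ²) = √(1 − 0.02357) = √0.9764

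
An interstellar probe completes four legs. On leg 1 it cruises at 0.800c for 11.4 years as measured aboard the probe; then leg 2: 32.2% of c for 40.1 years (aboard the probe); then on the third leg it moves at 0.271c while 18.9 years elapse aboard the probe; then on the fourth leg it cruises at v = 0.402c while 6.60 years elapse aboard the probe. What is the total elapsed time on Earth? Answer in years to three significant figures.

Leg 1: γ = 1/√(1 − 0.800²) = 5/3 ≈ 1.667; Δt_1 = 1.667 × 11.4 = 19.00 years.
Leg 2: β = 0.322; γ = 1/√(1 − 0.322²) = 1/√0.8963 = 1.056; Δt_2 = 1.056 × 40.1 = 42.36 years.
Leg 3: γ = 1/√(1 − 0.271²) = 1/√0.9266 = 1.039; Δt_3 = 1.039 × 18.9 = 19.63 years.
Leg 4: γ = 1/√(1 − 0.402²) = 1/√0.8384 = 1.092; Δt_4 = 1.092 × 6.60 = 7.208 years.
Total: 19.00 + 42.36 + 19.63 + 7.208 years.

Δt = 88.2 years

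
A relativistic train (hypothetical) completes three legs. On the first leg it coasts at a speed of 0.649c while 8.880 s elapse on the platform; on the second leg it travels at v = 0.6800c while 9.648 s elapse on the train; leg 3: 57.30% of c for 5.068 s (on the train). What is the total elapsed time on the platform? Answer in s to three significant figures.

Δt = 28.2 s

Leg 1: 8.880 s is already measured on the platform.
Leg 2: γ = 1/√(1 − 0.6800²) = 1/√0.5376 = 1.364; Δt_2 = 1.364 × 9.648 = 13.16 s.
Leg 3: β = 0.5730; γ = 1/√(1 − 0.5730²) = 1/√0.6717 = 1.220; Δt_3 = 1.220 × 5.068 = 6.184 s.
Total: 8.880 + 13.16 + 6.184 s.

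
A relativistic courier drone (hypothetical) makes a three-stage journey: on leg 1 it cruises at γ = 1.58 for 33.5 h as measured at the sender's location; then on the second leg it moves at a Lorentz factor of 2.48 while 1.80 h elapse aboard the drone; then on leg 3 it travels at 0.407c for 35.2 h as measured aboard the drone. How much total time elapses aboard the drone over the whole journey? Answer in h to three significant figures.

Leg 1: γ = 1.58; τ_1 = 33.5/1.580 = 21.20 h.
Leg 2: 1.80 h is already measured aboard the drone.
Leg 3: 35.2 h is already measured aboard the drone.
Total: 21.20 + 1.800 + 35.20 h.

τ = 58.2 h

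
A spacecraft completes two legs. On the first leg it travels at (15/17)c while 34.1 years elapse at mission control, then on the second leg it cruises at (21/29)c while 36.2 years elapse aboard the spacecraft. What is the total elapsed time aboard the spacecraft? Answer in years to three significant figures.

Leg 1: γ = 1/√(1 − (15/17)²) = 17/8 = 2.125; τ_1 = 34.1/2.125 = 16.05 years.
Leg 2: 36.2 years is already measured aboard the spacecraft.
Total: 16.05 + 36.20 years.

τ = 52.2 years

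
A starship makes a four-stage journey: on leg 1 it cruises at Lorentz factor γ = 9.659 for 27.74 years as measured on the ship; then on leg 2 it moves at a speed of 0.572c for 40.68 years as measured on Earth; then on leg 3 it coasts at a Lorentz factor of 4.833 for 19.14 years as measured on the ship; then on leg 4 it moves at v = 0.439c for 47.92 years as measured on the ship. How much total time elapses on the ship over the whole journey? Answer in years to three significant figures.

τ = 128 years

Leg 1: 27.74 years is already measured on the ship.
Leg 2: γ = 1/√(1 − 0.572²) = 1/√0.6728 = 1.219; τ_2 = 40.68/1.219 = 33.37 years.
Leg 3: 19.14 years is already measured on the ship.
Leg 4: 47.92 years is already measured on the ship.
Total: 27.74 + 33.37 + 19.14 + 47.92 years.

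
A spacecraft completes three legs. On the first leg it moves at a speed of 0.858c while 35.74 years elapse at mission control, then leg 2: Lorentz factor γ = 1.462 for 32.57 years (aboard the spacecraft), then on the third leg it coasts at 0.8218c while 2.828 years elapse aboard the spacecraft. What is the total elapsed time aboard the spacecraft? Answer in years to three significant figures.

Leg 1: γ = 1/√(1 − 0.858²) = 1/√0.2638 = 1.947; τ_1 = 35.74/1.947 = 18.36 years.
Leg 2: 32.57 years is already measured aboard the spacecraft.
Leg 3: 2.828 years is already measured aboard the spacecraft.
Total: 18.36 + 32.57 + 2.828 years.

τ = 53.8 years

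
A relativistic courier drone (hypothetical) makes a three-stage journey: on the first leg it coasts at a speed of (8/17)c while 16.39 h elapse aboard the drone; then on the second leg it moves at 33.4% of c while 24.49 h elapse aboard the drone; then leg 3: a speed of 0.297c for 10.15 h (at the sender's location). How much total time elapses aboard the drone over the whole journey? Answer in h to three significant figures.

Leg 1: 16.39 h is already measured aboard the drone.
Leg 2: 24.49 h is already measured aboard the drone.
Leg 3: γ = 1/√(1 − 0.297²) = 1/√0.9118 = 1.047; τ_3 = 10.15/1.047 = 9.692 h.
Total: 16.39 + 24.49 + 9.692 h.

τ = 50.6 h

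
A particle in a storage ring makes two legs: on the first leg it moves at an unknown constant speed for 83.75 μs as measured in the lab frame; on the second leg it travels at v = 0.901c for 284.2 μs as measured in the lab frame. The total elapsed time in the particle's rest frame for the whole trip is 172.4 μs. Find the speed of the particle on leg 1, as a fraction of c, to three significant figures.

β = 0.810

Leg 1: speed unknown; τ_1 = 83.75/γ_1.
Leg 2: γ = 1/√(1 − 0.901²) = 1/√0.1882 = 2.305; τ_2 = 284.2/2.305 = 123.3 μs.
Total proper time: τ_1 + 123.3 = 172.4, so τ_1 = 172.4 − 123.3 = 49.11 μs.
γ_1 = 83.75/49.11 = 1.705; β = √(1 − 1/γ²) = √0.6562.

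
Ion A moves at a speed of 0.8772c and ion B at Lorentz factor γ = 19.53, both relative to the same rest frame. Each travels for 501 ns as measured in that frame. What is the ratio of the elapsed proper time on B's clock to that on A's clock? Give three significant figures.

τ_B/τ_A = 0.107

A: γ = 1/√(1 − 0.8772²) = 1/√0.2305 = 2.083. B: γ = 19.53.
τ_A/τ_B = γ_B/γ_A = 19.53/2.083 = 9.377, so τ_B/τ_A = 0.1066.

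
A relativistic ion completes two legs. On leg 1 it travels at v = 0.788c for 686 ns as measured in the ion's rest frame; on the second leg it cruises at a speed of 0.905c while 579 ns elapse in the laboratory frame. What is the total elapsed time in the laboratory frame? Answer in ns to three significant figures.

Δt = 1690 ns

Leg 1: γ = 1/√(1 − 0.788²) = 1/√0.3791 = 1.624; Δt_1 = 1.624 × 686 = 1114 ns.
Leg 2: 579 ns is already measured in the laboratory frame.
Total: 1114 + 579.0 ns.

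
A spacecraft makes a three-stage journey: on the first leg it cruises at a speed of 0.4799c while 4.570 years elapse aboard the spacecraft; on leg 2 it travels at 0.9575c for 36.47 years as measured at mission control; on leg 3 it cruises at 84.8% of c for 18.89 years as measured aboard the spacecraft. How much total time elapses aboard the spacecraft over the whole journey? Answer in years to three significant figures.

τ = 34.0 years

Leg 1: 4.570 years is already measured aboard the spacecraft.
Leg 2: γ = 1/√(1 − 0.9575²) = 1/√0.08319 = 3.467; τ_2 = 36.47/3.467 = 10.52 years.
Leg 3: 18.89 years is already measured aboard the spacecraft.
Total: 4.570 + 10.52 + 18.89 years.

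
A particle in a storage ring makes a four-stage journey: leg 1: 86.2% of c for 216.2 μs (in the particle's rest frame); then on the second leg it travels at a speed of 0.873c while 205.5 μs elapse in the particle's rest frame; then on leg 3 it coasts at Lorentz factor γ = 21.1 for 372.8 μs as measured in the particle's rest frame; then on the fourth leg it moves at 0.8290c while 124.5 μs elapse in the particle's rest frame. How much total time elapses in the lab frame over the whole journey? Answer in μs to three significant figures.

Leg 1: β = 0.862; γ = 1/√(1 − 0.862²) = 1/√0.2570 = 1.973; Δt_1 = 1.973 × 216.2 = 426.5 μs.
Leg 2: γ = 1/√(1 − 0.873²) = 1/√0.2379 = 2.050; Δt_2 = 2.050 × 205.5 = 421.3 μs.
Leg 3: γ = 21.1; Δt_3 = 21.10 × 372.8 = 7866 μs.
Leg 4: γ = 1/√(1 − 0.8290²) = 1/√0.3128 = 1.788; Δt_4 = 1.788 × 124.5 = 222.6 μs.
Total: 426.5 + 421.3 + 7866 + 222.6 μs.

Δt = 8940 μs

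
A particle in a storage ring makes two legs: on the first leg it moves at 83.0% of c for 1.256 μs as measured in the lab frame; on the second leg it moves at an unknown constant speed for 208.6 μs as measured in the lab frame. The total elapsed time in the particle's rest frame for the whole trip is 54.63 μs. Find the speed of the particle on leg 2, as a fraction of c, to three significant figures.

Leg 1: β = 0.830; γ = 1/√(1 − 0.830²) = 1/√0.3111 = 1.793; τ_1 = 1.256/1.793 = 0.7006 μs.
Leg 2: speed unknown; τ_2 = 208.6/γ_2.
Total proper time: 0.7006 + τ_2 = 54.63, so τ_2 = 54.63 − 0.7006 = 53.93 μs.
γ_2 = 208.6/53.93 = 3.868; β = √(1 − 1/γ²) = √0.9332.

β = 0.966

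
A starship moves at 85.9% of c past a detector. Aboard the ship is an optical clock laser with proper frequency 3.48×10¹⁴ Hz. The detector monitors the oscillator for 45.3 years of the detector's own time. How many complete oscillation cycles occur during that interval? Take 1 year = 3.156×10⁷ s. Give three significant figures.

N = 2.55×10²³

β = 0.859; γ = 1/√(1 − 0.859²) = 1/√0.2621 = 1.953
During 45.3 years of lab time, the oscillator's proper time advances by τ = Δt/γ = 45.3/1.953 = 23.19 years = 7.320×10⁸ s.
N = f × τ = 3.48×10¹⁴ × 7.320×10⁸ = 2.547×10²³.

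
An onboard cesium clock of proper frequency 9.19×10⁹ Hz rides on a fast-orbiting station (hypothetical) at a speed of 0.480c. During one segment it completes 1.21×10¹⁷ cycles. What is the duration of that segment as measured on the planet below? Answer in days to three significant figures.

Δt = 174 days

γ = 1/√(1 − 0.480²) = 1/√0.7696 = 1.140
Proper time for N cycles: τ = N/f = 1.21×10¹⁷/(9.19×10⁹) = 1.317×10⁷ s = 152.4 days.
Lab-frame duration Δt = γτ = 1.140 × 152.4 = 173.7 days.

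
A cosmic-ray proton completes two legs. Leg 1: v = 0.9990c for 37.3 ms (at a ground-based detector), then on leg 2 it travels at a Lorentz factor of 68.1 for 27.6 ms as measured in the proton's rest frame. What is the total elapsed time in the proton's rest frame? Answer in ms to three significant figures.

Leg 1: γ = 1/√(1 − 0.9990²) = 1/√0.001999 = 22.37; τ_1 = 37.3/22.37 = 1.668 ms.
Leg 2: 27.6 ms is already measured in the proton's rest frame.
Total: 1.668 + 27.60 ms.

τ = 29.3 ms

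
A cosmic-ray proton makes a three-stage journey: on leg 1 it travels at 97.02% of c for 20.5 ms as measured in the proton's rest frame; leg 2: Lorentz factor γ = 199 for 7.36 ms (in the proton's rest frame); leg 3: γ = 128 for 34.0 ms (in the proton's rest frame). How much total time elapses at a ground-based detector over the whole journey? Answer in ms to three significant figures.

Leg 1: β = 0.9702; γ = 1/√(1 − 0.9702²) = 1/√0.05871 = 4.127; Δt_1 = 4.127 × 20.5 = 84.60 ms.
Leg 2: γ = 199; Δt_2 = 199.0 × 7.36 = 1465 ms.
Leg 3: γ = 128; Δt_3 = 128.0 × 34.0 = 4352 ms.
Total: 84.60 + 1465 + 4352 ms.

Δt = 5900 ms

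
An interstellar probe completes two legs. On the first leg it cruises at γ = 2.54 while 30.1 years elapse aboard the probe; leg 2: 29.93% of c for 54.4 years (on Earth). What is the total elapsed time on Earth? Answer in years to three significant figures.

Δt = 131 years

Leg 1: γ = 2.54; Δt_1 = 2.540 × 30.1 = 76.45 years.
Leg 2: 54.4 years is already measured on Earth.
Total: 76.45 + 54.40 years.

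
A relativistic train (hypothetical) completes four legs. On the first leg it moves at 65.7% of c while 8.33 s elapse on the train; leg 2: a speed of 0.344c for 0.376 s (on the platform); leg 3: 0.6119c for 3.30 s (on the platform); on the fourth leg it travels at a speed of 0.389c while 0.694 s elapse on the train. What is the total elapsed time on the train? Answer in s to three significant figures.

Leg 1: 8.33 s is already measured on the train.
Leg 2: γ = 1/√(1 − 0.344²) = 1/√0.8817 = 1.065; τ_2 = 0.376/1.065 = 0.3531 s.
Leg 3: γ = 1/√(1 − 0.6119²) = 1/√0.6256 = 1.264; τ_3 = 3.30/1.264 = 2.610 s.
Leg 4: 0.694 s is already measured on the train.
Total: 8.330 + 0.3531 + 2.610 + 0.6940 s.

τ = 12.0 s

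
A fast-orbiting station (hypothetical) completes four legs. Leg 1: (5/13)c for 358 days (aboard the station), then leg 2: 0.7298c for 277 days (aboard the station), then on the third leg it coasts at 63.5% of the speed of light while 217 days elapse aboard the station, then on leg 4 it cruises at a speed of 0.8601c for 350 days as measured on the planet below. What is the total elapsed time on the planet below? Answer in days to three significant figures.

Δt = 1420 days

Leg 1: γ = 1/√(1 − (5/13)²) = 13/12 ≈ 1.083; Δt_1 = 1.083 × 358 = 387.8 days.
Leg 2: γ = 1/√(1 − 0.7298²) = 1/√0.4674 = 1.463; Δt_2 = 1.463 × 277 = 405.2 days.
Leg 3: β = 0.635; γ = 1/√(1 − 0.635²) = 1/√0.5968 = 1.294; Δt_3 = 1.294 × 217 = 280.9 days.
Leg 4: 350 days is already measured on the planet below.
Total: 387.8 + 405.2 + 280.9 + 350.0 days.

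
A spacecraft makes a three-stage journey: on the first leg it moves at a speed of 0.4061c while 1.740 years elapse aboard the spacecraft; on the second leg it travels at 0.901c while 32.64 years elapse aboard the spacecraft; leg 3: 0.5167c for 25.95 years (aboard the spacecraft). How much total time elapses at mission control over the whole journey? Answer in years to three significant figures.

Leg 1: γ = 1/√(1 − 0.4061²) = 1/√0.8351 = 1.094; Δt_1 = 1.094 × 1.740 = 1.904 years.
Leg 2: γ = 1/√(1 − 0.901²) = 1/√0.1882 = 2.305; Δt_2 = 2.305 × 32.64 = 75.24 years.
Leg 3: γ = 1/√(1 − 0.5167²) = 1/√0.7330 = 1.168; Δt_3 = 1.168 × 25.95 = 30.31 years.
Total: 1.904 + 75.24 + 30.31 years.

Δt = 107 years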